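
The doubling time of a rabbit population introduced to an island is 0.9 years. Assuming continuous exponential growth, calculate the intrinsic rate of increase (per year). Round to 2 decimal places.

0.77 per year

r = ln(2)/t_d = 0.6931/0.9 = 0.77016.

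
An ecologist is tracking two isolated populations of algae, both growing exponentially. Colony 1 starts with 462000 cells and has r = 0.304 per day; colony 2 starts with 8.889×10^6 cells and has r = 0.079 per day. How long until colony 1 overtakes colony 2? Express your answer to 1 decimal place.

13.1 days

Set 462000·e^(0.304t) = 8.889×10^6·e^(0.079t).
e^((0.304 − 0.079)t) = 8.889×10^6/462000 → e^(0.225·t) = 19.24.
0.225·t = ln(19.24) = 2.957, so t = 2.957/0.225 = 13.142.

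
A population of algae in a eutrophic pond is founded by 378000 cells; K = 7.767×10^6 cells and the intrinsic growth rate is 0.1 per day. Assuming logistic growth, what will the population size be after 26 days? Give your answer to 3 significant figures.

3170000 cells

A = (K − N₀)/N₀ = (7.767×10^6 − 378000)/378000 = 19.548.
N(t) = K/(1 + A·e^(−rt)) = 7.767×10^6/(1 + 19.548×e^(−0.1×26)).
e^(−2.6) = 0.074274; denominator = 1 + 19.548×0.074274 = 2.4519.
N = 7.767×10^6/2.4519 = 3.167784×10^6.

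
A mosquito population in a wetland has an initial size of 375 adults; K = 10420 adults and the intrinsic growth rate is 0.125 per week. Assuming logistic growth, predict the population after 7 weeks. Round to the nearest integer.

A = (K − N₀)/N₀ = (10420 − 375)/375 = 26.787.
N(t) = K/(1 + A·e^(−rt)) = 10420/(1 + 26.787×e^(−0.125×7)).
e^(−0.875) = 0.41686; denominator = 1 + 26.787×0.41686 = 12.166.
N = 10420/12.166 = 856.461.

856 adults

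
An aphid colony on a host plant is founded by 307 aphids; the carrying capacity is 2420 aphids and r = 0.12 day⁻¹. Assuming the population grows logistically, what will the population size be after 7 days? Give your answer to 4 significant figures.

609.4 aphids

A = (K − N₀)/N₀ = (2420 − 307)/307 = 6.8827.
N(t) = K/(1 + A·e^(−rt)) = 2420/(1 + 6.8827×e^(−0.12×7)).
e^(−0.84) = 0.43171; denominator = 1 + 6.8827×0.43171 = 3.9713.
N = 2420/3.9713 = 609.365.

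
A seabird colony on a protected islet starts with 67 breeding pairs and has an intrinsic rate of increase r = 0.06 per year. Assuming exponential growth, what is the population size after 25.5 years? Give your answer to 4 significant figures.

309.4 breeding pairs

N(t) = N₀·e^(rt) = 67 × e^(0.06×25.5) = 67 × e^1.53.
e^1.53 ≈ 4.6182, so N ≈ 67 × 4.6182 = 309.418.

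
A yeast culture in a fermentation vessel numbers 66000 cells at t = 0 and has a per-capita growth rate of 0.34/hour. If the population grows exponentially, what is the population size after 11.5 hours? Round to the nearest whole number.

N(t) = N₀·e^(rt) = 66000 × e^(0.34×11.5) = 66000 × e^3.91.
e^3.91 ≈ 49.899, so N ≈ 66000 × 49.899 = 3.293331×10^6.

3293331 cells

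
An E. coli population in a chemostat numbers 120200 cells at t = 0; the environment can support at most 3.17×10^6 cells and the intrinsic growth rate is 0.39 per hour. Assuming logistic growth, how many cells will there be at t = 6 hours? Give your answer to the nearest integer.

920416 cells

A = (K − N₀)/N₀ = (3.17×10^6 − 120200)/120200 = 25.373.
N(t) = K/(1 + A·e^(−rt)) = 3.17×10^6/(1 + 25.373×e^(−0.39×6)).
e^(−2.34) = 0.096328; denominator = 1 + 25.373×0.096328 = 3.4441.
N = 3.17×10^6/3.4441 = 920416.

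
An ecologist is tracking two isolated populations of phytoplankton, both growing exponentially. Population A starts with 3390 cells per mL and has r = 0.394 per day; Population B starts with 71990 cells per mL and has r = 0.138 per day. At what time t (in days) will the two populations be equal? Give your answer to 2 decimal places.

11.94 days

Set 3390·e^(0.394t) = 71990·e^(0.138t).
e^((0.394 − 0.138)t) = 71990/3390 → e^(0.256·t) = 21.236.
0.256·t = ln(21.236) = 3.0557, so t = 3.0557/0.256 = 11.936.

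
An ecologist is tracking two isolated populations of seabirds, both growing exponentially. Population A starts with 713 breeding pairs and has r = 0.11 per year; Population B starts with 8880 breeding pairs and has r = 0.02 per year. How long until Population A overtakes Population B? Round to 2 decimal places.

28.02 years

Set 713·e^(0.11t) = 8880·e^(0.02t).
e^((0.11 − 0.02)t) = 8880/713 → e^(0.09·t) = 12.454.
0.09·t = ln(12.454) = 2.5221, so t = 2.5221/0.09 = 28.023.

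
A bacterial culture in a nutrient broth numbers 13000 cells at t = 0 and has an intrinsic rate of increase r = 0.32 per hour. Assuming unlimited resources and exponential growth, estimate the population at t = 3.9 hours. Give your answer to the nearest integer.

45284 cells

N(t) = N₀·e^(rt) = 13000 × e^(0.32×3.9) = 13000 × e^1.248.
e^1.248 ≈ 3.4834, so N ≈ 13000 × 3.4834 = 45283.8.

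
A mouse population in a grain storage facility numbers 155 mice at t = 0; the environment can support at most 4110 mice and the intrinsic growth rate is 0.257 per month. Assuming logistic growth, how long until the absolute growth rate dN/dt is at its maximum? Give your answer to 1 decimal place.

12.6 months

Logistic growth is fastest at N = K/2 = 2055.
A = (K − N₀)/N₀ = 25.516. Set K/(1 + A·e^(−rt)) = K/2 → A·e^(−rt) = 1.
e^(−0.257t) = 1/25.516 = 0.0391909, so t = ln(25.516)/0.257 = 3.2393/0.257 = 12.604.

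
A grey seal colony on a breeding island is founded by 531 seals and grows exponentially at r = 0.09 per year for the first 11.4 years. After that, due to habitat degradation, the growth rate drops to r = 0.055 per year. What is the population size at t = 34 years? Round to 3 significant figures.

5130 seals

Phase 1: N(11.4) = 531·e^(0.09×11.4) = 531·e^1.026 = 1481.43.
Phase 2 runs for 34 − 11.4 = 22.6 years at r = 0.055.
N(34) = 1481.43·e^(0.055×22.6) = 1481.43·e^1.243 = 5134.62.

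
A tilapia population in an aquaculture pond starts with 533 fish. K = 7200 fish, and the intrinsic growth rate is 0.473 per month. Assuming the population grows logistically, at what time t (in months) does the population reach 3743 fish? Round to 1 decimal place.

A = (K − N₀)/N₀ = (7200 − 533)/533 = 12.508.
Solve 7200/(1 + 12.508·e^(−0.473t)) = 3743: 1 + 12.508·e^(−0.473t) = 1.9236, so e^(−0.473t) = 0.0738374.
−0.473·t = ln(0.0738374) = -2.6059, so t = 2.6059/0.473 = 5.5093.

5.5 months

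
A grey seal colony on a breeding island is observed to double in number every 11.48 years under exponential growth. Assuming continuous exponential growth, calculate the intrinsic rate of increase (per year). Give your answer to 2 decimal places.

r = ln(2)/t_d = 0.6931/11.48 = 0.060379.

0.06 per year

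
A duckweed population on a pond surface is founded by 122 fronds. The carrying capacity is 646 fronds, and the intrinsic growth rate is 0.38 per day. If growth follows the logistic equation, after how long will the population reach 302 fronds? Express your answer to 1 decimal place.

A = (K − N₀)/N₀ = (646 − 122)/122 = 4.2951.
Solve 646/(1 + 4.2951·e^(−0.38t)) = 302: 1 + 4.2951·e^(−0.38t) = 2.1391, so e^(−0.38t) = 0.265204.
−0.38·t = ln(0.265204) = -1.3273, so t = 1.3273/0.38 = 3.4928.

3.5 days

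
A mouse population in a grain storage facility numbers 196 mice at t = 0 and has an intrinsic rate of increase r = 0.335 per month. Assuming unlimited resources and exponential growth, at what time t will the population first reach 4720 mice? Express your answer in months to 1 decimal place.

Set N₀·e^(rt) = 4720: e^(0.335·t) = 4720/196 = 24.082.
0.335·t = ln(24.082) = 3.1814, so t = 3.1814/0.335 = 9.4969.

9.5 months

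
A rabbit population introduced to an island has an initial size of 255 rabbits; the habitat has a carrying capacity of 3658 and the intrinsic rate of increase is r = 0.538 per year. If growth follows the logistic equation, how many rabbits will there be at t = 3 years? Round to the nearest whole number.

A = (K − N₀)/N₀ = (3658 − 255)/255 = 13.345.
N(t) = K/(1 + A·e^(−rt)) = 3658/(1 + 13.345×e^(−0.538×3)).
e^(−1.614) = 0.19909; denominator = 1 + 13.345×0.19909 = 3.6569.
N = 3658/3.6569 = 1000.31.

1000 rabbits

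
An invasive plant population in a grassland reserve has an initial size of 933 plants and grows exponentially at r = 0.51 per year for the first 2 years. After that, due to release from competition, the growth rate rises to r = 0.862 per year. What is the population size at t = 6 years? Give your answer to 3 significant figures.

81300 plants

Phase 1: N(2) = 933·e^(0.51×2) = 933·e^1.02 = 2587.39.
Phase 2 runs for 6 − 2 = 4 years at r = 0.862.
N(6) = 2587.39·e^(0.862×4) = 2587.39·e^3.448 = 81341.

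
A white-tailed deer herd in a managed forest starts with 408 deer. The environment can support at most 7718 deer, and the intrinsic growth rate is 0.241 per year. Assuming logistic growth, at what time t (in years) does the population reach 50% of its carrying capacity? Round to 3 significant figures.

12.0 years

A = (K − N₀)/N₀ = (7718 − 408)/408 = 17.917.
Solve 7718/(1 + 17.917·e^(−0.241t)) = 3859: 1 + 17.917·e^(−0.241t) = 2, so e^(−0.241t) = 0.055814.
−0.241·t = ln(0.055814) = -2.8857, so t = 2.8857/0.241 = 11.974.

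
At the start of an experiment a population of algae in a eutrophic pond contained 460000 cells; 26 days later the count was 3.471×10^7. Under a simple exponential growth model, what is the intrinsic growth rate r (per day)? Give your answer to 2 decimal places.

0.17 per day

From N(t) = N₀·e^(rt): e^(r·26) = 3.471×10^7/460000 = 75.457.
r·26 = ln(75.457) = 4.3236, so r = 4.3236/26 = 0.16629.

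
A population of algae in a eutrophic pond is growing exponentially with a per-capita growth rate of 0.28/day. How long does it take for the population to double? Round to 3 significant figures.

2.48 days

Doubling time t_d = ln(2)/r = 0.6931/0.28 = 2.4755.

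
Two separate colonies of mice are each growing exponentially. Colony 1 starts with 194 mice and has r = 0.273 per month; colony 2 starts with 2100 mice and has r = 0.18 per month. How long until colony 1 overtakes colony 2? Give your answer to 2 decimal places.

25.61 months

Set 194·e^(0.273t) = 2100·e^(0.18t).
e^((0.273 − 0.18)t) = 2100/194 → e^(0.093·t) = 10.825.
0.093·t = ln(10.825) = 2.3818, so t = 2.3818/0.093 = 25.611.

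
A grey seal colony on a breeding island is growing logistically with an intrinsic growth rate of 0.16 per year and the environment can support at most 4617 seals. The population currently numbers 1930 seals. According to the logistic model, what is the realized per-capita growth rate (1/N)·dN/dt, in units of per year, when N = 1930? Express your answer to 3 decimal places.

(1/N)·dN/dt = r(1 − N/K) = 0.16 × (1 − 1930/4617).
= 0.16 × 0.58198 = 0.093117.

0.093 per year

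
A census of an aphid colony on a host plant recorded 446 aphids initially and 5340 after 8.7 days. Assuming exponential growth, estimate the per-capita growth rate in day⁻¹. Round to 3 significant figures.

0.285 per day

From N(t) = N₀·e^(rt): e^(r·8.7) = 5340/446 = 11.973.
r·8.7 = ln(11.973) = 2.4827, so r = 2.4827/8.7 = 0.28536.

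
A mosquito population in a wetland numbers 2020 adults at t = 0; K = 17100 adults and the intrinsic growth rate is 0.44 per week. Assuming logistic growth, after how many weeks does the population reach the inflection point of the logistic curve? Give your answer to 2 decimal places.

4.57 weeks

Logistic growth is fastest at N = K/2 = 8550.
A = (K − N₀)/N₀ = 7.4653. Set K/(1 + A·e^(−rt)) = K/2 → A·e^(−rt) = 1.
e^(−0.44t) = 1/7.4653 = 0.133952, so t = ln(7.4653)/0.44 = 2.0103/0.44 = 4.5688.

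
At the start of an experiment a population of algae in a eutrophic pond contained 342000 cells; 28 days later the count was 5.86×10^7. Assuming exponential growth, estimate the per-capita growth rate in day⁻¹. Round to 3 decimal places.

0.184 per day

From N(t) = N₀·e^(rt): e^(r·28) = 5.86×10^7/342000 = 171.35.
r·28 = ln(171.35) = 5.1437, so r = 5.1437/28 = 0.1837.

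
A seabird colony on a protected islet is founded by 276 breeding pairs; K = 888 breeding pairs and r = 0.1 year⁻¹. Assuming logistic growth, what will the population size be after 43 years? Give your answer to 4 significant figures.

A = (K − N₀)/N₀ = (888 − 276)/276 = 2.2174.
N(t) = K/(1 + A·e^(−rt)) = 888/(1 + 2.2174×e^(−0.1×43)).
e^(−4.3) = 0.013569; denominator = 1 + 2.2174×0.013569 = 1.0301.
N = 888/1.0301 = 862.063.

862.1 breeding pairs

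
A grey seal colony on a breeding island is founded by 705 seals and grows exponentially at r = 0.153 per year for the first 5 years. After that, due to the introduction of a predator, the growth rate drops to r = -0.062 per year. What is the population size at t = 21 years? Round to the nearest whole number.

Phase 1: N(5) = 705·e^(0.153×5) = 705·e^0.765 = 1515.04.
Phase 2 runs for 21 − 5 = 16 years at r = -0.062.
N(21) = 1515.04·e^(-0.062×16) = 1515.04·e^-0.992 = 561.829.

562 seals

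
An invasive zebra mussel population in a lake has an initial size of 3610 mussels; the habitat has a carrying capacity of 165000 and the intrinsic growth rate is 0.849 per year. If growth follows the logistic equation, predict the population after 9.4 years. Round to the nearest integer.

A = (K − N₀)/N₀ = (165000 − 3610)/3610 = 44.706.
N(t) = K/(1 + A·e^(−rt)) = 165000/(1 + 44.706×e^(−0.849×9.4)).
e^(−7.981) = 0.00034203; denominator = 1 + 44.706×0.00034203 = 1.0153.
N = 165000/1.0153 = 162515.

162515 mussels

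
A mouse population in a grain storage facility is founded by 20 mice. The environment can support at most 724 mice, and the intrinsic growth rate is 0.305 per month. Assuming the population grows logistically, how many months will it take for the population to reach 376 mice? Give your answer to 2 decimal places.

11.93 months

A = (K − N₀)/N₀ = (724 − 20)/20 = 35.2.
Solve 724/(1 + 35.2·e^(−0.305t)) = 376: 1 + 35.2·e^(−0.305t) = 1.9255, so e^(−0.305t) = 0.0262935.
−0.305·t = ln(0.0262935) = -3.6384, so t = 3.6384/0.305 = 11.929.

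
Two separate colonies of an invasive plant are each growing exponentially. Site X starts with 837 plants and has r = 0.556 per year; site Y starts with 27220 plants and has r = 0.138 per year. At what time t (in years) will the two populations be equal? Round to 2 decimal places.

Set 837·e^(0.556t) = 27220·e^(0.138t).
e^((0.556 − 0.138)t) = 27220/837 → e^(0.418·t) = 32.521.
0.418·t = ln(32.521) = 3.4819, so t = 3.4819/0.418 = 8.3299.

8.33 years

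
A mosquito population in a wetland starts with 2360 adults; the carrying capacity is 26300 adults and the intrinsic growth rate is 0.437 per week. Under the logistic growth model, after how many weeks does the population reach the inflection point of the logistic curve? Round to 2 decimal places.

Logistic growth is fastest at N = K/2 = 13150.
A = (K − N₀)/N₀ = 10.144. Set K/(1 + A·e^(−rt)) = K/2 → A·e^(−rt) = 1.
e^(−0.437t) = 1/10.144 = 0.0985798, so t = ln(10.144)/0.437 = 2.3169/0.437 = 5.3018.

5.30 weeks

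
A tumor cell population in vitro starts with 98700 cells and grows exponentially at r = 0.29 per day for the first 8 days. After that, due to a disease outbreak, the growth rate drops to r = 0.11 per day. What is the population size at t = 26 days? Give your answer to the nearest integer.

Phase 1: N(8) = 98700·e^(0.29×8) = 98700·e^2.32 = 1.004339×10^6.
Phase 2 runs for 26 − 8 = 18 days at r = 0.11.
N(26) = 1.004339×10^6·e^(0.11×18) = 1.004339×10^6·e^1.98 = 7.27417×10^6.

7274170 cells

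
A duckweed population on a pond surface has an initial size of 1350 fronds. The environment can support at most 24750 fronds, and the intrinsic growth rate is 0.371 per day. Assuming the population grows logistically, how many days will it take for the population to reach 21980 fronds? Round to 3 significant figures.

13.3 days

A = (K − N₀)/N₀ = (24750 − 1350)/1350 = 17.333.
Solve 24750/(1 + 17.333·e^(−0.371t)) = 21980: 1 + 17.333·e^(−0.371t) = 1.126, so e^(−0.371t) = 0.0072706.
−0.371·t = ln(0.0072706) = -4.9239, so t = 4.9239/0.371 = 13.272.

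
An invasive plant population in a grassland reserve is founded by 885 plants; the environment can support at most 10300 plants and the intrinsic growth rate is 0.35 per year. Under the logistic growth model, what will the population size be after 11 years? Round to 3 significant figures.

8400 plants

A = (K − N₀)/N₀ = (10300 − 885)/885 = 10.638.
N(t) = K/(1 + A·e^(−rt)) = 10300/(1 + 10.638×e^(−0.35×11)).
e^(−3.85) = 0.02128; denominator = 1 + 10.638×0.02128 = 1.2264.
N = 10300/1.2264 = 8398.68.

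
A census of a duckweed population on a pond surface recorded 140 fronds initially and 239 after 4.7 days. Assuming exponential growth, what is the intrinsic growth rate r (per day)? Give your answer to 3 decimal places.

From N(t) = N₀·e^(rt): e^(r·4.7) = 239/140 = 1.7071.
r·4.7 = ln(1.7071) = 0.53482, so r = 0.53482/4.7 = 0.11379.

0.114 per day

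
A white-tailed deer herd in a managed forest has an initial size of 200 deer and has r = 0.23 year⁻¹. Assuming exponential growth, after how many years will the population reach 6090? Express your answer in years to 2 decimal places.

14.85 years

Set N₀·e^(rt) = 6090: e^(0.23·t) = 6090/200 = 30.45.
0.23·t = ln(30.45) = 3.4161, so t = 3.4161/0.23 = 14.853.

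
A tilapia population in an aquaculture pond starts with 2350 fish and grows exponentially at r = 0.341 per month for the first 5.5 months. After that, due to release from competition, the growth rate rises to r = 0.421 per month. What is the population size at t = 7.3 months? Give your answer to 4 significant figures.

Phase 1: N(5.5) = 2350·e^(0.341×5.5) = 2350·e^1.876 = 15331.6.
Phase 2 runs for 7.3 − 5.5 = 1.8 months at r = 0.421.
N(7.3) = 15331.6·e^(0.421×1.8) = 15331.6·e^0.7578 = 32711.1.

32710 fish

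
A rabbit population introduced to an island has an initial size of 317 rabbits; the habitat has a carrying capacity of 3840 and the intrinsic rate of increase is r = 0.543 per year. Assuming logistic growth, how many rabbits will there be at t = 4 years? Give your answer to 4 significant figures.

A = (K − N₀)/N₀ = (3840 − 317)/317 = 11.114.
N(t) = K/(1 + A·e^(−rt)) = 3840/(1 + 11.114×e^(−0.543×4)).
e^(−2.172) = 0.11395; denominator = 1 + 11.114×0.11395 = 2.2664.
N = 3840/2.2664 = 1694.33.

1694 rabbits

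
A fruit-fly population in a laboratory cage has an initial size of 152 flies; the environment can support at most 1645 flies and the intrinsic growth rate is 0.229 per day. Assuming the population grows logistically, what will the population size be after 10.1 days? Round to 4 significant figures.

A = (K − N₀)/N₀ = (1645 − 152)/152 = 9.8224.
N(t) = K/(1 + A·e^(−rt)) = 1645/(1 + 9.8224×e^(−0.229×10.1)).
e^(−2.313) = 0.098974; denominator = 1 + 9.8224×0.098974 = 1.9722.
N = 1645/1.9722 = 834.112.

834.1 flies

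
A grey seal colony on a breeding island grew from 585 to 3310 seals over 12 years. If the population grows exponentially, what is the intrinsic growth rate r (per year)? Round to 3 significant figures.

0.144 per year

From N(t) = N₀·e^(rt): e^(r·12) = 3310/585 = 5.6581.
r·12 = ln(5.6581) = 1.7331, so r = 1.7331/12 = 0.14442.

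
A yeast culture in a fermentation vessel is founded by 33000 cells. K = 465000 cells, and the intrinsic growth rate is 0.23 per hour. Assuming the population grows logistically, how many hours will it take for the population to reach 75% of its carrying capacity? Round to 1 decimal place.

A = (K − N₀)/N₀ = (465000 − 33000)/33000 = 13.091.
Solve 465000/(1 + 13.091·e^(−0.23t)) = 348750: 1 + 13.091·e^(−0.23t) = 1.3333, so e^(−0.23t) = 0.025463.
−0.23·t = ln(0.025463) = -3.6705, so t = 3.6705/0.23 = 15.959.

16.0 hours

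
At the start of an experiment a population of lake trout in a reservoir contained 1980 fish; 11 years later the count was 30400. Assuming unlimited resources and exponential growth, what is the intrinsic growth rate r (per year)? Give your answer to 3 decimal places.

From N(t) = N₀·e^(rt): e^(r·11) = 30400/1980 = 15.354.
r·11 = ln(15.354) = 2.7313, so r = 2.7313/11 = 0.2483.

0.248 per year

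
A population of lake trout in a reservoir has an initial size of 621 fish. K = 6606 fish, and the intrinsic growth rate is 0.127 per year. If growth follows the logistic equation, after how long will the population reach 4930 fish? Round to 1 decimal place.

26.3 years

A = (K − N₀)/N₀ = (6606 − 621)/621 = 9.6377.
Solve 6606/(1 + 9.6377·e^(−0.127t)) = 4930: 1 + 9.6377·e^(−0.127t) = 1.34, so e^(−0.127t) = 0.035274.
−0.127·t = ln(0.035274) = -3.3446, so t = 3.3446/0.127 = 26.336.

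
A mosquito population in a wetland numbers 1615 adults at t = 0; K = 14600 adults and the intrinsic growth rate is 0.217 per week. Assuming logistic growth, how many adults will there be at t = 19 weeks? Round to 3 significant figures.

A = (K − N₀)/N₀ = (14600 − 1615)/1615 = 8.0402.
N(t) = K/(1 + A·e^(−rt)) = 14600/(1 + 8.0402×e^(−0.217×19)).
e^(−4.123) = 0.016196; denominator = 1 + 8.0402×0.016196 = 1.1302.
N = 14600/1.1302 = 12917.9.

12900 adults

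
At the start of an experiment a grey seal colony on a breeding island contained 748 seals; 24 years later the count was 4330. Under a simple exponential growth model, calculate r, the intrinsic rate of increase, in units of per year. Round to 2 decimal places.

From N(t) = N₀·e^(rt): e^(r·24) = 4330/748 = 5.7888.
r·24 = ln(5.7888) = 1.7559, so r = 1.7559/24 = 0.073163.

0.07 per year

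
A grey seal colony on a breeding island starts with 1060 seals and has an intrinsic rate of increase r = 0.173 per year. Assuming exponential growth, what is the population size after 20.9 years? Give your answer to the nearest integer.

39408 seals

N(t) = N₀·e^(rt) = 1060 × e^(0.173×20.9) = 1060 × e^3.616.
e^3.616 ≈ 37.177, so N ≈ 1060 × 37.177 = 39408.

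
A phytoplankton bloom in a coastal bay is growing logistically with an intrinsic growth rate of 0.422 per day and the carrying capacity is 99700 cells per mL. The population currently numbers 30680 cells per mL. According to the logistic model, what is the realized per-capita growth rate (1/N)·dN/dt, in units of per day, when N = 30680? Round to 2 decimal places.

0.29 per day

(1/N)·dN/dt = r(1 − N/K) = 0.422 × (1 − 30680/99700).
= 0.422 × 0.69228 = 0.29214.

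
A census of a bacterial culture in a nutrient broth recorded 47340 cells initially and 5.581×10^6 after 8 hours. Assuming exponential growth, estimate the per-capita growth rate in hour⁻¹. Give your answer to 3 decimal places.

From N(t) = N₀·e^(rt): e^(r·8) = 5.581×10^6/47340 = 117.89.
r·8 = ln(117.89) = 4.7698, so r = 4.7698/8 = 0.59622.

0.596 per hour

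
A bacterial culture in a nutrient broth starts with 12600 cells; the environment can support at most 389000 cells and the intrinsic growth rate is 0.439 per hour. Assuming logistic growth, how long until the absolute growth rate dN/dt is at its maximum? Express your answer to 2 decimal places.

Logistic growth is fastest at N = K/2 = 194500.
A = (K − N₀)/N₀ = 29.873. Set K/(1 + A·e^(−rt)) = K/2 → A·e^(−rt) = 1.
e^(−0.439t) = 1/29.873 = 0.033475, so t = ln(29.873)/0.439 = 3.397/0.439 = 7.7379.

7.74 hours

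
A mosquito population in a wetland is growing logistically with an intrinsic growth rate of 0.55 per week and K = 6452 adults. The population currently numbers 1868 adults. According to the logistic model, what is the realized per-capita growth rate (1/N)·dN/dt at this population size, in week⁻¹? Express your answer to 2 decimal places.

(1/N)·dN/dt = r(1 − N/K) = 0.55 × (1 − 1868/6452).
= 0.55 × 0.71048 = 0.39076.

0.39 per week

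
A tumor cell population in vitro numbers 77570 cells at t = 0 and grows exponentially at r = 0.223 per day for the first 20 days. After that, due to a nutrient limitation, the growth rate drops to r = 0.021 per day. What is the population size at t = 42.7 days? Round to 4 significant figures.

10810000 cells

Phase 1: N(20) = 77570·e^(0.223×20) = 77570·e^4.46 = 6.708836×10^6.
Phase 2 runs for 42.7 − 20 = 22.7 days at r = 0.021.
N(42.7) = 6.708836×10^6·e^(0.021×22.7) = 6.708836×10^6·e^0.4767 = 1.080626×10^7.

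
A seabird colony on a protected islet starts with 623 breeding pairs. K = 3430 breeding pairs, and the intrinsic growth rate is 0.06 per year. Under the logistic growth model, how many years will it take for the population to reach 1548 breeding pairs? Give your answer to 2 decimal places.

21.83 years

A = (K − N₀)/N₀ = (3430 − 623)/623 = 4.5056.
Solve 3430/(1 + 4.5056·e^(−0.06t)) = 1548: 1 + 4.5056·e^(−0.06t) = 2.2158, so e^(−0.06t) = 0.269833.
−0.06·t = ln(0.269833) = -1.31, so t = 1.31/0.06 = 21.833.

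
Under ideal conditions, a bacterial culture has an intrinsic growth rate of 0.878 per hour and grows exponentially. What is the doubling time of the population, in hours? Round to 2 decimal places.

0.79 hours

Doubling time t_d = ln(2)/r = 0.6931/0.878 = 0.78946.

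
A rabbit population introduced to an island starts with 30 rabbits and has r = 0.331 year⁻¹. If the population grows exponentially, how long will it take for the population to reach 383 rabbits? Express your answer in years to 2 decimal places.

7.69 years

Set N₀·e^(rt) = 383: e^(0.331·t) = 383/30 = 12.767.
0.331·t = ln(12.767) = 2.5468, so t = 2.5468/0.331 = 7.6944.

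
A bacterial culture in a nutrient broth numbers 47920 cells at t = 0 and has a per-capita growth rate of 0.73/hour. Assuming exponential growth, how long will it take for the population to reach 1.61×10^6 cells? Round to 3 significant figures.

Set N₀·e^(rt) = 1.61×10^6: e^(0.73·t) = 1.61×10^6/47920 = 33.598.
0.73·t = ln(33.598) = 3.5145, so t = 3.5145/0.73 = 4.8143.

4.81 hours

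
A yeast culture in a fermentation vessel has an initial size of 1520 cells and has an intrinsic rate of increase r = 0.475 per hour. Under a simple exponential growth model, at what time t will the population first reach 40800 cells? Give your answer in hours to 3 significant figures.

6.93 hours

Set N₀·e^(rt) = 40800: e^(0.475·t) = 40800/1520 = 26.842.
0.475·t = ln(26.842) = 3.29, so t = 3.29/0.475 = 6.9263.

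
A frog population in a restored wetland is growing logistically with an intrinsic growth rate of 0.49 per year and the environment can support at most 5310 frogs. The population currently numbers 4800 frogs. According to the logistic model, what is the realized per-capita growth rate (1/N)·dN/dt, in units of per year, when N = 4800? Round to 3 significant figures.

(1/N)·dN/dt = r(1 − N/K) = 0.49 × (1 − 4800/5310).
= 0.49 × 0.096045 = 0.047062.

0.0471 per year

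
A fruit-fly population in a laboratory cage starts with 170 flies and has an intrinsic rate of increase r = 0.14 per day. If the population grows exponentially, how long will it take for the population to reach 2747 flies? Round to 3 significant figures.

19.9 days

Set N₀·e^(rt) = 2747: e^(0.14·t) = 2747/170 = 16.159.
0.14·t = ln(16.159) = 2.7825, so t = 2.7825/0.14 = 19.875.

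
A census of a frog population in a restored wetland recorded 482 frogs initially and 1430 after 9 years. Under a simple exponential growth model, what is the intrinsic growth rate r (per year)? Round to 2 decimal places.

From N(t) = N₀·e^(rt): e^(r·9) = 1430/482 = 2.9668.
r·9 = ln(2.9668) = 1.0875, so r = 1.0875/9 = 0.12083.

0.12 per year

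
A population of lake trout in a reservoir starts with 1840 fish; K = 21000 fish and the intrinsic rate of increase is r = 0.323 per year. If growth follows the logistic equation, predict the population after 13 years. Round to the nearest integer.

18161 fish

A = (K − N₀)/N₀ = (21000 − 1840)/1840 = 10.413.
N(t) = K/(1 + A·e^(−rt)) = 21000/(1 + 10.413×e^(−0.323×13)).
e^(−4.199) = 0.015011; denominator = 1 + 10.413×0.015011 = 1.1563.
N = 21000/1.1563 = 18161.3.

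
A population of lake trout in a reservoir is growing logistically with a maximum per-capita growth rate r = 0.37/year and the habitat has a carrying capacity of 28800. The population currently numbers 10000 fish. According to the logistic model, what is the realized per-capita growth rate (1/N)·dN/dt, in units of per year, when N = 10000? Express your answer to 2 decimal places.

(1/N)·dN/dt = r(1 − N/K) = 0.37 × (1 − 10000/28800).
= 0.37 × 0.65278 = 0.24153.

0.24 per year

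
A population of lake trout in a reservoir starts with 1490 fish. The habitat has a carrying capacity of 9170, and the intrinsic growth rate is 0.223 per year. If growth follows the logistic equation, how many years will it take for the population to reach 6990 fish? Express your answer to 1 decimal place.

12.6 years

A = (K − N₀)/N₀ = (9170 − 1490)/1490 = 5.1544.
Solve 9170/(1 + 5.1544·e^(−0.223t)) = 6990: 1 + 5.1544·e^(−0.223t) = 1.3119, so e^(−0.223t) = 0.0605068.
−0.223·t = ln(0.0605068) = -2.805, so t = 2.805/0.223 = 12.578.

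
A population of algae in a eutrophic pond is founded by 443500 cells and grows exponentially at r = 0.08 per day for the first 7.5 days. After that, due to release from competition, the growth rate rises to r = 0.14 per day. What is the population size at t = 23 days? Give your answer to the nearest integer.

7077654 cells

Phase 1: N(7.5) = 443500·e^(0.08×7.5) = 443500·e^0.6 = 808110.
Phase 2 runs for 23 − 7.5 = 15.5 days at r = 0.14.
N(23) = 808110·e^(0.14×15.5) = 808110·e^2.17 = 7.077654×10^6.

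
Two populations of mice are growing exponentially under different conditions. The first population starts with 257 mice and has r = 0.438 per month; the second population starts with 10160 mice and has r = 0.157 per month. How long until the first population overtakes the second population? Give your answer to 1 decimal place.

Set 257·e^(0.438t) = 10160·e^(0.157t).
e^((0.438 − 0.157)t) = 10160/257 → e^(0.281·t) = 39.533.
0.281·t = ln(39.533) = 3.6771, so t = 3.6771/0.281 = 13.086.

13.1 months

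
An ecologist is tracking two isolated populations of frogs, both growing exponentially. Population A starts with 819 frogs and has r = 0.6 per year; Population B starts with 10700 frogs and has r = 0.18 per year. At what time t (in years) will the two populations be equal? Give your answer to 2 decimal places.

Set 819·e^(0.6t) = 10700·e^(0.18t).
e^((0.6 − 0.18)t) = 10700/819 → e^(0.42·t) = 13.065.
0.42·t = ln(13.065) = 2.5699, so t = 2.5699/0.42 = 6.1188.

6.12 years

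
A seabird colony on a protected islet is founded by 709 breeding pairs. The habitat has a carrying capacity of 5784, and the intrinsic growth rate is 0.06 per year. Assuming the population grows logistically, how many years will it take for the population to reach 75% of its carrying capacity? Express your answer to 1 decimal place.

A = (K − N₀)/N₀ = (5784 − 709)/709 = 7.158.
Solve 5784/(1 + 7.158·e^(−0.06t)) = 4338: 1 + 7.158·e^(−0.06t) = 1.3333, so e^(−0.06t) = 0.0465681.
−0.06·t = ln(0.0465681) = -3.0668, so t = 3.0668/0.06 = 51.114.

51.1 years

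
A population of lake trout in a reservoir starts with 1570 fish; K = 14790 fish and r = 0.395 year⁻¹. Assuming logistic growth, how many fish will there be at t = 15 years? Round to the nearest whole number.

14465 fish

A = (K − N₀)/N₀ = (14790 − 1570)/1570 = 8.4204.
N(t) = K/(1 + A·e^(−rt)) = 14790/(1 + 8.4204×e^(−0.395×15)).
e^(−5.925) = 0.0026718; denominator = 1 + 8.4204×0.0026718 = 1.0225.
N = 14790/1.0225 = 14464.6.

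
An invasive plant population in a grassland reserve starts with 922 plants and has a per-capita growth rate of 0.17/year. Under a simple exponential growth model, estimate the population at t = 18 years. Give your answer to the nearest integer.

N(t) = N₀·e^(rt) = 922 × e^(0.17×18) = 922 × e^3.06.
e^3.06 ≈ 21.328, so N ≈ 922 × 21.328 = 19664.

19664 plants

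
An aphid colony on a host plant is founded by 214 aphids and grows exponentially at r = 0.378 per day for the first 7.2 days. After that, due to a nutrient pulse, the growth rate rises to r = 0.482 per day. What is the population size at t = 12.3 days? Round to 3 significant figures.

38000 aphids

Phase 1: N(7.2) = 214·e^(0.378×7.2) = 214·e^2.722 = 3253.79.
Phase 2 runs for 12.3 − 7.2 = 5.1 days at r = 0.482.
N(12.3) = 3253.79·e^(0.482×5.1) = 3253.79·e^2.458 = 38016.5.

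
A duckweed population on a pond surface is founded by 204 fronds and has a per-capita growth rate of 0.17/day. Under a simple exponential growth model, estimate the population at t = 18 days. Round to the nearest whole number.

4351 fronds

N(t) = N₀·e^(rt) = 204 × e^(0.17×18) = 204 × e^3.06.
e^3.06 ≈ 21.328, so N ≈ 204 × 21.328 = 4350.82.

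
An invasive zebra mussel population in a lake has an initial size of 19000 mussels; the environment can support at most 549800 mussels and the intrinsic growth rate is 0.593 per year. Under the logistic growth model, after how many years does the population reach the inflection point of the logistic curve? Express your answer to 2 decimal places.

Logistic growth is fastest at N = K/2 = 274900.
A = (K − N₀)/N₀ = 27.937. Set K/(1 + A·e^(−rt)) = K/2 → A·e^(−rt) = 1.
e^(−0.593t) = 1/27.937 = 0.035795, so t = ln(27.937)/0.593 = 3.3299/0.593 = 5.6154.

5.62 years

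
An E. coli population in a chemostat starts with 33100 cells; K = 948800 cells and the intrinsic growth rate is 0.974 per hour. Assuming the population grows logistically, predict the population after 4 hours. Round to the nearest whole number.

607337 cells

A = (K − N₀)/N₀ = (948800 − 33100)/33100 = 27.665.
N(t) = K/(1 + A·e^(−rt)) = 948800/(1 + 27.665×e^(−0.974×4)).
e^(−3.896) = 0.020323; denominator = 1 + 27.665×0.020323 = 1.5622.
N = 948800/1.5622 = 607337.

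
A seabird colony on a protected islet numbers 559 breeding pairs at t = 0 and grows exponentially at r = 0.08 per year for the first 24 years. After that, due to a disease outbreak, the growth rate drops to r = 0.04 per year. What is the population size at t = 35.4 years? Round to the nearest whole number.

6016 breeding pairs

Phase 1: N(24) = 559·e^(0.08×24) = 559·e^1.92 = 3812.92.
Phase 2 runs for 35.4 − 24 = 11.4 years at r = 0.04.
N(35.4) = 3812.92·e^(0.04×11.4) = 3812.92·e^0.456 = 6015.83.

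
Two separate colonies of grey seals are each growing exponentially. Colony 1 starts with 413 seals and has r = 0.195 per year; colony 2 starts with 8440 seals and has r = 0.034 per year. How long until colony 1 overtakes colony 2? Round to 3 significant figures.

Set 413·e^(0.195t) = 8440·e^(0.034t).
e^((0.195 − 0.034)t) = 8440/413 → e^(0.161·t) = 20.436.
0.161·t = ln(20.436) = 3.0173, so t = 3.0173/0.161 = 18.741.

18.7 years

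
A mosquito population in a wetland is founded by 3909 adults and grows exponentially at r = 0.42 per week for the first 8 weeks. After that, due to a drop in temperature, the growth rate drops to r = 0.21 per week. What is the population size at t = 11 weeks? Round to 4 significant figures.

211300 adults

Phase 1: N(8) = 3909·e^(0.42×8) = 3909·e^3.36 = 112537.
Phase 2 runs for 11 − 8 = 3 weeks at r = 0.21.
N(11) = 112537·e^(0.21×3) = 112537·e^0.63 = 211301.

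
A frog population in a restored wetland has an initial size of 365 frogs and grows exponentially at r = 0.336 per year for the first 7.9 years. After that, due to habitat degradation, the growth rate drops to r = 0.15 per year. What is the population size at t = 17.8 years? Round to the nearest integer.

22909 frogs

Phase 1: N(7.9) = 365·e^(0.336×7.9) = 365·e^2.654 = 5189.01.
Phase 2 runs for 17.8 − 7.9 = 9.9 years at r = 0.15.
N(17.8) = 5189.01·e^(0.15×9.9) = 5189.01·e^1.485 = 22909.3.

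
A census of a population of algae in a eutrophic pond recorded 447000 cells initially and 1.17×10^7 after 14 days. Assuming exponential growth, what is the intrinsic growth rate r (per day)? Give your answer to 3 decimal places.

From N(t) = N₀·e^(rt): e^(r·14) = 1.17×10^7/447000 = 26.174.
r·14 = ln(26.174) = 3.2648, so r = 3.2648/14 = 0.2332.

0.233 per day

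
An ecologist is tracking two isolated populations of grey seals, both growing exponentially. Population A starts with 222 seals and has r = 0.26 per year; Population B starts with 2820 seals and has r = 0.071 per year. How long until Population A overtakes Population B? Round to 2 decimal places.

Set 222·e^(0.26t) = 2820·e^(0.071t).
e^((0.26 − 0.071)t) = 2820/222 → e^(0.189·t) = 12.703.
0.189·t = ln(12.703) = 2.5418, so t = 2.5418/0.189 = 13.449.

13.45 years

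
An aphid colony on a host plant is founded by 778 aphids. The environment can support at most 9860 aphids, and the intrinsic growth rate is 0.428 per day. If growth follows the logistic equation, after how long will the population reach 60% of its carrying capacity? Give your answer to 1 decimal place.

6.7 days

A = (K − N₀)/N₀ = (9860 − 778)/778 = 11.674.
Solve 9860/(1 + 11.674·e^(−0.428t)) = 5916: 1 + 11.674·e^(−0.428t) = 1.6667, so e^(−0.428t) = 0.0571093.
−0.428·t = ln(0.0571093) = -2.8628, so t = 2.8628/0.428 = 6.6888.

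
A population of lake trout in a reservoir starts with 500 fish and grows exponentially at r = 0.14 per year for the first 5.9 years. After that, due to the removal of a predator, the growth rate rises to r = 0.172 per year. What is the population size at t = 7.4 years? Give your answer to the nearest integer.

1478 fish

Phase 1: N(5.9) = 500·e^(0.14×5.9) = 500·e^0.826 = 1142.08.
Phase 2 runs for 7.4 − 5.9 = 1.5 years at r = 0.172.
N(7.4) = 1142.08·e^(0.172×1.5) = 1142.08·e^0.258 = 1478.24.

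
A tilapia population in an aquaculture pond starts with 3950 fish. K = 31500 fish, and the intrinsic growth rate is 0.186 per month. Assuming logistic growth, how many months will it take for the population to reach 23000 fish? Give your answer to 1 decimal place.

15.8 months

A = (K − N₀)/N₀ = (31500 − 3950)/3950 = 6.9747.
Solve 31500/(1 + 6.9747·e^(−0.186t)) = 23000: 1 + 6.9747·e^(−0.186t) = 1.3696, so e^(−0.186t) = 0.0529867.
−0.186·t = ln(0.0529867) = -2.9377, so t = 2.9377/0.186 = 15.794.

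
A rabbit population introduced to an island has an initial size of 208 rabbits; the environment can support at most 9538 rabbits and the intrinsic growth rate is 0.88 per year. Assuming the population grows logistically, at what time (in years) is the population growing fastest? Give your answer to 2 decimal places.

Logistic growth is fastest at N = K/2 = 4769.
A = (K − N₀)/N₀ = 44.856. Set K/(1 + A·e^(−rt)) = K/2 → A·e^(−rt) = 1.
e^(−0.88t) = 1/44.856 = 0.0222937, so t = ln(44.856)/0.88 = 3.8035/0.88 = 4.3221.

4.32 years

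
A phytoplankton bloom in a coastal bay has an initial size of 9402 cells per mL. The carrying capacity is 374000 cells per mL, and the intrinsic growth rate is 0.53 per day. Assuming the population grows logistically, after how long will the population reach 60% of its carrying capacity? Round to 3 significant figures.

7.67 days

A = (K − N₀)/N₀ = (374000 − 9402)/9402 = 38.779.
Solve 374000/(1 + 38.779·e^(−0.53t)) = 224400: 1 + 38.779·e^(−0.53t) = 1.6667, so e^(−0.53t) = 0.0171915.
−0.53·t = ln(0.0171915) = -4.0633, so t = 4.0633/0.53 = 7.6667.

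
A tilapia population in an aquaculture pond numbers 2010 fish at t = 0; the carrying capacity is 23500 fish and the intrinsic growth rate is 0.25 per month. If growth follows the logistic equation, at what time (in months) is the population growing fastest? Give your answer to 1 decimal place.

Logistic growth is fastest at N = K/2 = 11750.
A = (K − N₀)/N₀ = 10.692. Set K/(1 + A·e^(−rt)) = K/2 → A·e^(−rt) = 1.
e^(−0.25t) = 1/10.692 = 0.0935319, so t = ln(10.692)/0.25 = 2.3695/0.25 = 9.4778.

9.5 months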